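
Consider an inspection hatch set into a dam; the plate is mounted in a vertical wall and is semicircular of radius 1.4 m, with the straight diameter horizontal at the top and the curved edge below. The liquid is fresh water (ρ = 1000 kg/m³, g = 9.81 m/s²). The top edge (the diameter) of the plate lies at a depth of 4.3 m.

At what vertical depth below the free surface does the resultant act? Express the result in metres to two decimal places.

γ = ρg = 1000 × 9.81 = 9810 N/m³ = 9.81 kN/m³.
The centroid of a semicircle lies 4r/(3π) = 0.594178 m from the diameter, here below the top edge, so the centroid depth is h_c = 4.3 + 0.594178 = 4.89418 m.
A = πr²/2 = π × 1.4²/2 = 3.07876 m².
Resultant F = γ·h_c·A = 9.81 × 4.89418 × 3.07876 = 147.817 kN.
I_c = (π/8 − 8/(9π))·r⁴ = 0.109757 × 1.4⁴ = 0.421642 m⁴.
Centre of pressure: y_p = y_c + I_c/(y_c·A) = 4.89418 + 0.421642/(4.89418 × 3.07876) = 4.89418 + 0.0279826 = 4.92216 m along the plane.

h_p = 4.92 m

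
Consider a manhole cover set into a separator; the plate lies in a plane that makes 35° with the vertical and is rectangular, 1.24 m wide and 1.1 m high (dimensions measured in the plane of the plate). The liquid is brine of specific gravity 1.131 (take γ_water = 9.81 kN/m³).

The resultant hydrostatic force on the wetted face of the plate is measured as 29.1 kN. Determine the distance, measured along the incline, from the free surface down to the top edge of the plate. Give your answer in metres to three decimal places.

y_top ≈ 1.797 m

γ = 1.131 × 9.81 = 11.09511 kN/m³.
A = 1.24 × 1.1 = 1.364 m².
From F = γ·h_c·A, the centroid depth is h_c = 29.1/(11.09511 × 1.364) = 1.92286 m.
The plate makes 35° with the vertical, i.e. θ = 90° − 35° = 55° to the horizontal. Measuring y along the incline from the free-surface line, vertical depth h = y·sinθ with sinθ = 0.819152.
Along the incline, y_c = h_c/sinθ = 1.92286/0.819152 = 2.34738 m.
The centroid lies 1.1/2 = 0.55 m below the top edge, so the top edge sits at y_top = 2.34738 − 0.55 = 1.79738 m along the incline.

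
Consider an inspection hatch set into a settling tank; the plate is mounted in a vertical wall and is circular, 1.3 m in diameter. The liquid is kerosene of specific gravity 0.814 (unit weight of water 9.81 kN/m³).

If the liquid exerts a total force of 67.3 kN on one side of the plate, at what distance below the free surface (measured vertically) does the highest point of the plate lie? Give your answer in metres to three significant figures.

γ = 0.814 × 9.81 = 7.98534 kN/m³.
A = π(0.65)² = 1.32732 m².
From F = γ·h_c·A, the centroid depth is h_c = 67.3/(7.98534 × 1.32732) = 6.34959 m.
The centroid is at the centre, 0.65 m below the top of the plate, so the highest point sits at h_top = 6.34959 − 0.65 = 5.69959 m below the surface.

d_top ≈ 5.70 m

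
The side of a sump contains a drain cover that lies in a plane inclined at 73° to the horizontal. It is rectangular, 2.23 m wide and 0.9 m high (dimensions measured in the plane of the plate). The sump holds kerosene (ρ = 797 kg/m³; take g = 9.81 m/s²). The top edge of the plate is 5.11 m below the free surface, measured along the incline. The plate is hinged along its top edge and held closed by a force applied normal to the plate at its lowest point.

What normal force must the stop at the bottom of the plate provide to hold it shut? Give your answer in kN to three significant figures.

P ≈ 42.8 kN

γ = ρg = 797 × 9.81 / 1000 = 7.81857 kN/m³.
Let θ = 73° be the plate's angle to the horizontal; measure y along the incline from where the plane meets the free surface. Vertical depth h = y·sinθ with sinθ = 0.956305.
The centroid lies 0.9/2 = 0.45 m below the top edge, so y_c = 5.11 + 0.45 = 5.56 m and h_c = 5.56 × 0.956305 = 5.31706 m.
A = 2.23 × 0.9 = 2.007 m².
Resultant F = γ·h_c·A = 7.81857 × 5.31706 × 2.007 = 83.4346 kN.
I_c = b·h³/12 = 2.23 × 0.9³/12 = 0.135473 m⁴.
Centre of pressure: y_p = y_c + I_c/(y_c·A) = 5.56 + 0.135473/(5.56 × 2.007) = 5.56 + 0.0121403 = 5.57214 m along the plane.
The resultant acts 0.45 + 0.0121403 = 0.46214 m (along the plate) below the hinge at the top edge, so the moment about the hinge is M = F × 0.46214 = 83.4346 × 0.46214 = 38.5585 kN·m.
A normal force at the bottom, 0.9 m from the hinge, must supply this moment: P = 38.5585/0.9 = 42.8428 kN.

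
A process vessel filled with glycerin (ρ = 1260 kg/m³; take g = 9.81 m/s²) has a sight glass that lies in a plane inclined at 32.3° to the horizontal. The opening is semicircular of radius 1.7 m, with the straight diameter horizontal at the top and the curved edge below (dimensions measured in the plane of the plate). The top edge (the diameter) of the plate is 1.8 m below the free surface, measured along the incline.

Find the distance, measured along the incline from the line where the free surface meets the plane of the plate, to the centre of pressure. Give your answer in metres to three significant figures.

γ = ρg = 1260 × 9.81 / 1000 = 12.3606 kN/m³.
Let θ = 32.3° be the plate's angle to the horizontal; measure y along the incline from where the plane meets the free surface. Vertical depth h = y·sinθ with sinθ = 0.534352.
The centroid of a semicircle lies 4r/(3π) = 0.721502 m from the diameter, here below the top edge, so y_c = 1.8 + 0.721502 = 2.5215 m and h_c = 2.5215 × 0.534352 = 1.34737 m.
A = πr²/2 = π × 1.7²/2 = 4.5396 m².
Resultant F = γ·h_c·A = 12.3606 × 1.34737 × 4.5396 = 75.6039 kN.
I_c = (π/8 − 8/(9π))·r⁴ = 0.109757 × 1.7⁴ = 0.916701 m⁴.
Centre of pressure: y_p = y_c + I_c/(y_c·A) = 2.5215 + 0.916701/(2.5215 × 4.5396) = 2.5215 + 0.080085 = 2.60159 m along the plane.

y_p = 2.60 m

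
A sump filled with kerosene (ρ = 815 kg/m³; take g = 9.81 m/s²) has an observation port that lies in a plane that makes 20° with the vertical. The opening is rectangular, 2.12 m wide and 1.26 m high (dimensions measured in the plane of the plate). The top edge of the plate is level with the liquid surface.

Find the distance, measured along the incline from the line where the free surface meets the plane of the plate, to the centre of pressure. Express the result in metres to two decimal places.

γ = ρg = 815 × 9.81 / 1000 = 7.99515 kN/m³.
The plate makes 20° with the vertical, i.e. θ = 90° − 20° = 70° to the horizontal. Measuring y along the incline from the free-surface line, vertical depth h = y·sinθ with sinθ = 0.939693.
The centroid lies 1.26/2 = 0.63 m below the top edge, so y_c = 0.63 m and h_c = 0.63 × 0.939693 = 0.592007 m.
A = 2.12 × 1.26 = 2.6712 m².
Resultant F = γ·h_c·A = 7.99515 × 0.592007 × 2.6712 = 12.6433 kN.
I_c = b·h³/12 = 2.12 × 1.26³/12 = 0.3534 m⁴.
Centre of pressure: y_p = y_c + I_c/(y_c·A) = 0.63 + 0.3534/(0.63 × 2.6712) = 0.63 + 0.21 = 0.84 m along the plane.

y_p = 0.84 m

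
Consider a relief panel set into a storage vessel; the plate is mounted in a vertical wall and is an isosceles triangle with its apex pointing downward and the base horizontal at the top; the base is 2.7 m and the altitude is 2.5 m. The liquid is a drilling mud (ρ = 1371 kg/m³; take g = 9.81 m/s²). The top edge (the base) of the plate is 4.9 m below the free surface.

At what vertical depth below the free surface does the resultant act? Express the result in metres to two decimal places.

γ = ρg = 1371 × 9.81 / 1000 = 13.44951 kN/m³.
With the apex down, the centroid sits h/3 = 2.5/3 = 0.833333 m below the base (the top edge), so the centroid depth is h_c = 4.9 + 0.833333 = 5.73333 m.
A = ½ × 2.7 × 2.5 = 3.375 m².
Resultant F = γ·h_c·A = 13.44951 × 5.73333 × 3.375 = 260.248 kN.
I_c = b·h³/36 = 2.7 × 2.5³/36 = 1.17188 m⁴.
Centre of pressure: y_p = y_c + I_c/(y_c·A) = 5.73333 + 1.17188/(5.73333 × 3.375) = 5.73333 + 0.0605623 = 5.79389 m along the plane.

h_p = 5.79 m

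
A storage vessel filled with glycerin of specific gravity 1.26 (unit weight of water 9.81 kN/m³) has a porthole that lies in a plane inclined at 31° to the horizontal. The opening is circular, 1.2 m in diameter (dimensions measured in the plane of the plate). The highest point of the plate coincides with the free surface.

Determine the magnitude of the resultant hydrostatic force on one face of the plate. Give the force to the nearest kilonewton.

F ≈ 4 kN

γ = 1.26 × 9.81 = 12.3606 kN/m³.
Let θ = 31° be the plate's angle to the horizontal; measure y along the incline from where the plane meets the free surface. Vertical depth h = y·sinθ with sinθ = 0.515038.
The centroid is at the centre, 0.6 m below the top of the plate, so y_c = 0.6 m and h_c = 0.6 × 0.515038 = 0.309023 m.
A = π(0.6)² = 1.13097 m².
Resultant F = γ·h_c·A = 12.3606 × 0.309023 × 1.13097 = 4.31998 kN.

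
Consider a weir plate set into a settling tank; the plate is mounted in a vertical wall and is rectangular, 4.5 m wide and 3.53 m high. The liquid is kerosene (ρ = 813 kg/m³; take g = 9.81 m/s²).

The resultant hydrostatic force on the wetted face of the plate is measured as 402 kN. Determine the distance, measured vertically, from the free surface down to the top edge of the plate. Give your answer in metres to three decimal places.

d_top ≈ 1.408 m

γ = ρg = 813 × 9.81 / 1000 = 7.97553 kN/m³.
A = 4.5 × 3.53 = 15.885 m².
From F = γ·h_c·A, the centroid depth is h_c = 402/(7.97553 × 15.885) = 3.17307 m.
The centroid lies 3.53/2 = 1.765 m below the top edge, so the top edge sits at h_top = 3.17307 − 1.765 = 1.40807 m below the surface.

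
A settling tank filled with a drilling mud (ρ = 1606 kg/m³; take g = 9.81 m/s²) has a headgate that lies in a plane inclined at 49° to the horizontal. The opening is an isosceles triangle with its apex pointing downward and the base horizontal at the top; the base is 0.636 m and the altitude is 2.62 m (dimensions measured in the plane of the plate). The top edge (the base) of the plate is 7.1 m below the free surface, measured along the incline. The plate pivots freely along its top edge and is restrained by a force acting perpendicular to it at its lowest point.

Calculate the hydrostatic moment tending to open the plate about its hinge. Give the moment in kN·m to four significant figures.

M ≈ 72.76 kN·m

γ = ρg = 1606 × 9.81 / 1000 = 15.75486 kN/m³.
Let θ = 49° be the plate's angle to the horizontal; measure y along the incline from where the plane meets the free surface. Vertical depth h = y·sinθ with sinθ = 0.754710.
With the apex down, the centroid sits h/3 = 2.62/3 = 0.873333 m below the base (the top edge), so y_c = 7.1 + 0.873333 = 7.97333 m and h_c = 7.97333 × 0.754710 = 6.01755 m.
A = ½ × 0.636 × 2.62 = 0.83316 m².
Resultant F = γ·h_c·A = 15.75486 × 6.01755 × 0.83316 = 78.9883 kN.
I_c = b·h³/36 = 0.636 × 2.62³/36 = 0.31773 m⁴.
Centre of pressure: y_p = y_c + I_c/(y_c·A) = 7.97333 + 0.31773/(7.97333 × 0.83316) = 7.97333 + 0.0478289 = 8.02116 m along the plane.
The resultant acts 0.873333 + 0.0478289 = 0.921162 m (along the plate) below the hinge at the top edge, so the moment about the hinge is M = F × 0.921162 = 78.9883 × 0.921162 = 72.761 kN·m.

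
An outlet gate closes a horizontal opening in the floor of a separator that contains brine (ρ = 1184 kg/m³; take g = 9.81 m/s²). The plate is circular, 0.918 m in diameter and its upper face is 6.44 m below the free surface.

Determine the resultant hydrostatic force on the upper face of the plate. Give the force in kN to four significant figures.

γ = ρg = 1184 × 9.81 / 1000 = 11.61504 kN/m³.
The plate is horizontal, so pressure is uniform at p = γ·h = 11.61504 × 6.44 = 74.8009 kN/m².
A = π(0.459)² = 0.661874 m².
F = p·A = 74.8009 × 0.661874 = 49.5088 kN.

F ≈ 49.51 kN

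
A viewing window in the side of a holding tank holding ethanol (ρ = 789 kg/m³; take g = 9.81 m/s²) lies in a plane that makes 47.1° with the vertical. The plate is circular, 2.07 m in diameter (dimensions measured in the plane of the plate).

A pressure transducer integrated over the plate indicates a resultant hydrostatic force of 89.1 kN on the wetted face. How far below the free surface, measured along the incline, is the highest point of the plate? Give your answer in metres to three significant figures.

y_top ≈ 3.99 m

γ = ρg = 789 × 9.81 / 1000 = 7.74009 kN/m³.
A = π(1.035)² = 3.36535 m².
From F = γ·h_c·A, the centroid depth is h_c = 89.1/(7.74009 × 3.36535) = 3.42059 m.
The plate makes 47.1° with the vertical, i.e. θ = 90° − 47.1° = 42.9° to the horizontal. Measuring y along the incline from the free-surface line, vertical depth h = y·sinθ with sinθ = 0.680721.
Along the incline, y_c = h_c/sinθ = 3.42059/0.680721 = 5.02495 m.
The centroid is at the centre, 1.035 m below the top of the plate, so the highest point sits at y_top = 5.02495 − 1.035 = 3.98995 m along the incline.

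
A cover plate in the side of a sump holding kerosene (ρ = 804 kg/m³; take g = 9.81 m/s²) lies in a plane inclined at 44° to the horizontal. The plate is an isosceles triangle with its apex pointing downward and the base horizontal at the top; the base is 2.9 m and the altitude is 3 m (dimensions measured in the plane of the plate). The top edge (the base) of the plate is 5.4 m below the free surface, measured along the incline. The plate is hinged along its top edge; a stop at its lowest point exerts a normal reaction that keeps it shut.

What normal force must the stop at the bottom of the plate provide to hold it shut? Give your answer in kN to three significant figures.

P ≈ 54.8 kN

γ = ρg = 804 × 9.81 / 1000 = 7.88724 kN/m³.
Let θ = 44° be the plate's angle to the horizontal; measure y along the incline from where the plane meets the free surface. Vertical depth h = y·sinθ with sinθ = 0.694658.
With the apex down, the centroid sits h/3 = 3/3 = 1 m below the base (the top edge), so y_c = 5.4 + 1 = 6.4 m and h_c = 6.4 × 0.694658 = 4.44581 m.
A = ½ × 2.9 × 3 = 4.35 m².
Resultant F = γ·h_c·A = 7.88724 × 4.44581 × 4.35 = 152.533 kN.
I_c = b·h³/36 = 2.9 × 3³/36 = 2.175 m⁴.
Centre of pressure: y_p = y_c + I_c/(y_c·A) = 6.4 + 2.175/(6.4 × 4.35) = 6.4 + 0.078125 = 6.47813 m along the plane.
The resultant acts 1 + 0.078125 = 1.07812 m (along the plate) below the hinge at the top edge, so the moment about the hinge is M = F × 1.07812 = 152.533 × 1.07812 = 164.449 kN·m.
A normal force at the bottom, 3 m from the hinge, must supply this moment: P = 164.449/3 = 54.8163 kN.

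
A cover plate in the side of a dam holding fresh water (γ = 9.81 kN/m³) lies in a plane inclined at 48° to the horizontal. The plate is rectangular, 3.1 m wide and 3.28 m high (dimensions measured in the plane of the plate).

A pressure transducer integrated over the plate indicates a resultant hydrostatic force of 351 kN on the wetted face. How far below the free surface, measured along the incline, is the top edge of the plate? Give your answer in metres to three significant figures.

γ = 9.81 kN/m³.
A = 3.1 × 3.28 = 10.168 m².
From F = γ·h_c·A, the centroid depth is h_c = 351/(9.81 × 10.168) = 3.51886 m.
Let θ = 48° be the plate's angle to the horizontal; measure y along the incline from where the plane meets the free surface. Vertical depth h = y·sinθ with sinθ = 0.743145.
Along the incline, y_c = h_c/sinθ = 3.51886/0.743145 = 4.73509 m.
The centroid lies 3.28/2 = 1.64 m below the top edge, so the top edge sits at y_top = 4.73509 − 1.64 = 3.09509 m along the incline.

y_top ≈ 3.10 m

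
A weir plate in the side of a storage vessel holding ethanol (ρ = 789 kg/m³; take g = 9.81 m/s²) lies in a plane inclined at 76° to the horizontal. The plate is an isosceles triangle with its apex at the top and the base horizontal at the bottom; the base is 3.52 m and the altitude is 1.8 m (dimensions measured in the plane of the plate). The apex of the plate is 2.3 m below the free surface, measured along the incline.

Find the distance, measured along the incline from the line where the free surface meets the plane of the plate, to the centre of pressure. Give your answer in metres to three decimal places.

y_p = 3.551 m

γ = ρg = 789 × 9.81 / 1000 = 7.74009 kN/m³.
Let θ = 76° be the plate's angle to the horizontal; measure y along the incline from where the plane meets the free surface. Vertical depth h = y·sinθ with sinθ = 0.970296.
With the apex up, the centroid sits 2h/3 = 2 × 1.8/3 = 1.2 m below the apex, so y_c = 2.3 + 1.2 = 3.5 m and h_c = 3.5 × 0.970296 = 3.39604 m.
A = ½ × 3.52 × 1.8 = 3.168 m².
Resultant F = γ·h_c·A = 7.74009 × 3.39604 × 3.168 = 83.273 kN.
I_c = b·h³/36 = 3.52 × 1.8³/36 = 0.57024 m⁴.
Centre of pressure: y_p = y_c + I_c/(y_c·A) = 3.5 + 0.57024/(3.5 × 3.168) = 3.5 + 0.0514286 = 3.55143 m along the plane.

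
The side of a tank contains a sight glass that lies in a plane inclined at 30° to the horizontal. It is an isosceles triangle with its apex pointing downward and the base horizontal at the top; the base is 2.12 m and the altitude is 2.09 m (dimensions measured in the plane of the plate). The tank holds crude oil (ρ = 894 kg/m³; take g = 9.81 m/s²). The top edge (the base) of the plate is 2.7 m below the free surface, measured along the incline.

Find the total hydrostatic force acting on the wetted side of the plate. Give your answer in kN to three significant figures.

F ≈ 33.0 kN

γ = ρg = 894 × 9.81 / 1000 = 8.77014 kN/m³.
Let θ = 30° be the plate's angle to the horizontal; measure y along the incline from where the plane meets the free surface. Vertical depth h = y·sinθ with sinθ = 0.500000.
With the apex down, the centroid sits h/3 = 2.09/3 = 0.696667 m below the base (the top edge), so y_c = 2.7 + 0.696667 = 3.39667 m and h_c = 3.39667 × 0.500000 = 1.69833 m.
A = ½ × 2.12 × 2.09 = 2.2154 m².
Resultant F = γ·h_c·A = 8.77014 × 1.69833 × 2.2154 = 32.9975 kN.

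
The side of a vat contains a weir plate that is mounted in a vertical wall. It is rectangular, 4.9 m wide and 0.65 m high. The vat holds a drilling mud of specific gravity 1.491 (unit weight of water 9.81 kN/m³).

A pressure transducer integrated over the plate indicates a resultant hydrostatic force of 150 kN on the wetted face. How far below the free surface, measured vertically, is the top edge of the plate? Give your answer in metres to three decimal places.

γ = 1.491 × 9.81 = 14.62671 kN/m³.
A = 4.9 × 0.65 = 3.185 m².
From F = γ·h_c·A, the centroid depth is h_c = 150/(14.62671 × 3.185) = 3.21985 m.
The centroid lies 0.65/2 = 0.325 m below the top edge, so the top edge sits at h_top = 3.21985 − 0.325 = 2.89485 m below the surface.

d_top ≈ 2.895 m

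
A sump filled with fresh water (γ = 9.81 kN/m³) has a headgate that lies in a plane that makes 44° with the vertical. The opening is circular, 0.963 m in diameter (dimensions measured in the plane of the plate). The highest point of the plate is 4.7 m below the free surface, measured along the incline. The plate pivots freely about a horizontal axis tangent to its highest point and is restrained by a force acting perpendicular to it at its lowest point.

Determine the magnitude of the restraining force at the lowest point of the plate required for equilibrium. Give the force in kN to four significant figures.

γ = 9.81 kN/m³.
The plate makes 44° with the vertical, i.e. θ = 90° − 44° = 46° to the horizontal. Measuring y along the incline from the free-surface line, vertical depth h = y·sinθ with sinθ = 0.719340.
The centroid is at the centre, 0.4815 m below the top of the plate, so y_c = 4.7 + 0.4815 = 5.1815 m and h_c = 5.1815 × 0.719340 = 3.72726 m.
A = π(0.4815)² = 0.728354 m².
Resultant F = γ·h_c·A = 9.81 × 3.72726 × 0.728354 = 26.6318 kN.
I_c = πr⁴/4 = π × 0.4815⁴/4 = 0.0422158 m⁴.
Centre of pressure: y_p = y_c + I_c/(y_c·A) = 5.1815 + 0.0422158/(5.1815 × 0.728354) = 5.1815 + 0.0111861 = 5.19269 m along the plane.
The resultant acts 0.4815 + 0.0111861 = 0.492686 m (along the plate) below the hinge at the top edge, so the moment about the hinge is M = F × 0.492686 = 26.6318 × 0.492686 = 13.1211 kN·m.
A normal force at the bottom, 0.963 m from the hinge, must supply this moment: P = 13.1211/0.963 = 13.6252 kN.

P ≈ 13.63 kN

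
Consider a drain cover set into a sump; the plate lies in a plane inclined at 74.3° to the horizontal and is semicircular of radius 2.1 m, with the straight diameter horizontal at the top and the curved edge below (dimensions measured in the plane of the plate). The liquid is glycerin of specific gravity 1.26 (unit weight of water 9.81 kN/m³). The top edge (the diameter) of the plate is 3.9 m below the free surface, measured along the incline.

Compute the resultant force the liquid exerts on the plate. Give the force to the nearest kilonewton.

F ≈ 395 kN

γ = 1.26 × 9.81 = 12.3606 kN/m³.
Let θ = 74.3° be the plate's angle to the horizontal; measure y along the incline from where the plane meets the free surface. Vertical depth h = y·sinθ with sinθ = 0.962692.
The centroid of a semicircle lies 4r/(3π) = 0.891268 m from the diameter, here below the top edge, so y_c = 3.9 + 0.891268 = 4.79127 m and h_c = 4.79127 × 0.962692 = 4.61252 m.
A = πr²/2 = π × 2.1²/2 = 6.92721 m².
Resultant F = γ·h_c·A = 12.3606 × 4.61252 × 6.92721 = 394.945 kN.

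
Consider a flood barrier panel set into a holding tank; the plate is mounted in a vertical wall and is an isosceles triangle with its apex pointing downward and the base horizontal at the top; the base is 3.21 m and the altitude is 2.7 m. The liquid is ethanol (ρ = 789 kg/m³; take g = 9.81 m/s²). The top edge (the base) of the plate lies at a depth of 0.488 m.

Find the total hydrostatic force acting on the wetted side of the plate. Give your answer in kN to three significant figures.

γ = ρg = 789 × 9.81 / 1000 = 7.74009 kN/m³.
With the apex down, the centroid sits h/3 = 2.7/3 = 0.9 m below the base (the top edge), so the centroid depth is h_c = 0.488 + 0.9 = 1.388 m.
A = ½ × 3.21 × 2.7 = 4.3335 m².
Resultant F = γ·h_c·A = 7.74009 × 1.388 × 4.3335 = 46.5559 kN.

F ≈ 46.6 kN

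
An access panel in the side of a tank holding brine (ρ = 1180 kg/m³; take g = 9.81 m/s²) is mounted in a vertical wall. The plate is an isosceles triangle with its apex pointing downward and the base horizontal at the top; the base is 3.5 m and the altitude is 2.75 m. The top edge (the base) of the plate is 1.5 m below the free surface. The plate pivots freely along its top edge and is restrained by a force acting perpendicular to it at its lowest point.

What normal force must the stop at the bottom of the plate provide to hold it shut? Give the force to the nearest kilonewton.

γ = ρg = 1180 × 9.81 / 1000 = 11.5758 kN/m³.
With the apex down, the centroid sits h/3 = 2.75/3 = 0.916667 m below the base (the top edge), so the centroid depth is h_c = 1.5 + 0.916667 = 2.41667 m.
A = ½ × 3.5 × 2.75 = 4.8125 m².
Resultant F = γ·h_c·A = 11.5758 × 2.41667 × 4.8125 = 134.629 kN.
I_c = b·h³/36 = 3.5 × 2.75³/36 = 2.02192 m⁴.
Centre of pressure: y_p = y_c + I_c/(y_c·A) = 2.41667 + 2.02192/(2.41667 × 4.8125) = 2.41667 + 0.17385 = 2.59052 m along the plane.
The resultant acts 0.916667 + 0.17385 = 1.09052 m (along the plate) below the hinge at the top edge, so the moment about the hinge is M = F × 1.09052 = 134.629 × 1.09052 = 146.816 kN·m.
A normal force at the bottom, 2.75 m from the hinge, must supply this moment: P = 146.816/2.75 = 53.3876 kN.

P ≈ 53 kN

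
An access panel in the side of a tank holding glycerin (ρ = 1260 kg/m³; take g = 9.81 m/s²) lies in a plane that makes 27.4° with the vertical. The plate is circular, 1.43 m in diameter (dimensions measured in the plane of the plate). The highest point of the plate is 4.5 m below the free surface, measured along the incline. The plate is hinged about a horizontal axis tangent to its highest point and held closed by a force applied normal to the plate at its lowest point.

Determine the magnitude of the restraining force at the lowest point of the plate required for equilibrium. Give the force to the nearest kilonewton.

γ = ρg = 1260 × 9.81 / 1000 = 12.3606 kN/m³.
The plate makes 27.4° with the vertical, i.e. θ = 90° − 27.4° = 62.6° to the horizontal. Measuring y along the incline from the free-surface line, vertical depth h = y·sinθ with sinθ = 0.887815.
The centroid is at the centre, 0.715 m below the top of the plate, so y_c = 4.5 + 0.715 = 5.215 m and h_c = 5.215 × 0.887815 = 4.62996 m.
A = π(0.715)² = 1.60606 m².
Resultant F = γ·h_c·A = 12.3606 × 4.62996 × 1.60606 = 91.9133 kN.
I_c = πr⁴/4 = π × 0.715⁴/4 = 0.205265 m⁴.
Centre of pressure: y_p = y_c + I_c/(y_c·A) = 5.215 + 0.205265/(5.215 × 1.60606) = 5.215 + 0.0245075 = 5.23951 m along the plane.
The resultant acts 0.715 + 0.0245075 = 0.739507 m (along the plate) below the hinge at the top edge, so the moment about the hinge is M = F × 0.739507 = 91.9133 × 0.739507 = 67.9705 kN·m.
A normal force at the bottom, 1.43 m from the hinge, must supply this moment: P = 67.9705/1.43 = 47.5318 kN.

P ≈ 48 kN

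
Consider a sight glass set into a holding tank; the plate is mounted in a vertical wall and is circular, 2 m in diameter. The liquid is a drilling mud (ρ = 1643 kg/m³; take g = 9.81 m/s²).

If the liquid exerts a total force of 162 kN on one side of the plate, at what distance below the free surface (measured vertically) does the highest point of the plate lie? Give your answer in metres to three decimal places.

d_top ≈ 2.199 m

γ = ρg = 1643 × 9.81 / 1000 = 16.11783 kN/m³.
A = π(1)² = 3.14159 m².
From F = γ·h_c·A, the centroid depth is h_c = 162/(16.11783 × 3.14159) = 3.19933 m.
The centroid is at the centre, 1 m below the top of the plate, so the highest point sits at h_top = 3.19933 − 1 = 2.19933 m below the surface.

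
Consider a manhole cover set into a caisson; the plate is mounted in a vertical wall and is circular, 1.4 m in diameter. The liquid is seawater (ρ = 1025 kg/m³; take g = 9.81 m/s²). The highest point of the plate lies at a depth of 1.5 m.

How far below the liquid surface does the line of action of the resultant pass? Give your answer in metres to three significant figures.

h_p = 2.26 m

γ = ρg = 1025 × 9.81 / 1000 = 10.05525 kN/m³.
The centroid is at the centre, 0.7 m below the top of the plate, so the centroid depth is h_c = 1.5 + 0.7 = 2.2 m.
A = π(0.7)² = 1.53938 m².
Resultant F = γ·h_c·A = 10.05525 × 2.2 × 1.53938 = 34.0535 kN.
I_c = πr⁴/4 = π × 0.7⁴/4 = 0.188574 m⁴.
Centre of pressure: y_p = y_c + I_c/(y_c·A) = 2.2 + 0.188574/(2.2 × 1.53938) = 2.2 + 0.0556818 = 2.25568 m along the plane.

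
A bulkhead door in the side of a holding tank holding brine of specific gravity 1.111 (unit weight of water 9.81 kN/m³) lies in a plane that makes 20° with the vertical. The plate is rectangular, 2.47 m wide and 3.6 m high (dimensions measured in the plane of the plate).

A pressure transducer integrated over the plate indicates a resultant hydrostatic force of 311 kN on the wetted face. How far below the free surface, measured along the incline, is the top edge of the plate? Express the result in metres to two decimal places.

γ = 1.111 × 9.81 = 10.89891 kN/m³.
A = 2.47 × 3.6 = 8.892 m².
From F = γ·h_c·A, the centroid depth is h_c = 311/(10.89891 × 8.892) = 3.20906 m.
The plate makes 20° with the vertical, i.e. θ = 90° − 20° = 70° to the horizontal. Measuring y along the incline from the free-surface line, vertical depth h = y·sinθ with sinθ = 0.939693.
Along the incline, y_c = h_c/sinθ = 3.20906/0.939693 = 3.41501 m.
The centroid lies 3.6/2 = 1.8 m below the top edge, so the top edge sits at y_top = 3.41501 − 1.8 = 1.61501 m along the incline.

y_top ≈ 1.62 m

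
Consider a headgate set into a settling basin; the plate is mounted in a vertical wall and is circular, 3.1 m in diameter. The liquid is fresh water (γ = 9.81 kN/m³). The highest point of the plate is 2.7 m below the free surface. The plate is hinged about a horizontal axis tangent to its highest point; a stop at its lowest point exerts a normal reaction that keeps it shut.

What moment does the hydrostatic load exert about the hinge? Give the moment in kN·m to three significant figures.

γ = 9.81 kN/m³.
The centroid is at the centre, 1.55 m below the top of the plate, so the centroid depth is h_c = 2.7 + 1.55 = 4.25 m.
A = π(1.55)² = 7.54768 m².
Resultant F = γ·h_c·A = 9.81 × 4.25 × 7.54768 = 314.682 kN.
I_c = πr⁴/4 = π × 1.55⁴/4 = 4.53332 m⁴.
Centre of pressure: y_p = y_c + I_c/(y_c·A) = 4.25 + 4.53332/(4.25 × 7.54768) = 4.25 + 0.141323 = 4.39132 m along the plane.
The resultant acts 1.55 + 0.141323 = 1.69132 m (along the plate) below the hinge at the top edge, so the moment about the hinge is M = F × 1.69132 = 314.682 × 1.69132 = 532.228 kN·m.

M ≈ 532 kN·m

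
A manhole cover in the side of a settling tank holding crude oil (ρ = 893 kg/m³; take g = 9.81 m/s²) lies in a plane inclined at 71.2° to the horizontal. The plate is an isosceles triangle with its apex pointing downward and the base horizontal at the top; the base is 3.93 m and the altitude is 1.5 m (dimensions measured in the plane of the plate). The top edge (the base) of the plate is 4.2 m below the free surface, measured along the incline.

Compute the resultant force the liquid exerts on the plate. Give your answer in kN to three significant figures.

F ≈ 115 kN

γ = ρg = 893 × 9.81 / 1000 = 8.76033 kN/m³.
Let θ = 71.2° be the plate's angle to the horizontal; measure y along the incline from where the plane meets the free surface. Vertical depth h = y·sinθ with sinθ = 0.946649.
With the apex down, the centroid sits h/3 = 1.5/3 = 0.5 m below the base (the top edge), so y_c = 4.2 + 0.5 = 4.7 m and h_c = 4.7 × 0.946649 = 4.44925 m.
A = ½ × 3.93 × 1.5 = 2.9475 m².
Resultant F = γ·h_c·A = 8.76033 × 4.44925 × 2.9475 = 114.884 kN.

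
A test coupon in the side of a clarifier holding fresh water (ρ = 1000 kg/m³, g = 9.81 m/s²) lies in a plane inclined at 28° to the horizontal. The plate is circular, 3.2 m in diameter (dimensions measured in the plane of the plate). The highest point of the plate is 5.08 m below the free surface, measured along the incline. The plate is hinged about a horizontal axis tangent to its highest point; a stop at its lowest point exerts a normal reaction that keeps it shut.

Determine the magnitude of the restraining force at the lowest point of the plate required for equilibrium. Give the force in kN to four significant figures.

γ = ρg = 1000 × 9.81 = 9810 N/m³ = 9.81 kN/m³.
Let θ = 28° be the plate's angle to the horizontal; measure y along the incline from where the plane meets the free surface. Vertical depth h = y·sinθ with sinθ = 0.469472.
The centroid is at the centre, 1.6 m below the top of the plate, so y_c = 5.08 + 1.6 = 6.68 m and h_c = 6.68 × 0.469472 = 3.13607 m.
A = π(1.6)² = 8.04248 m².
Resultant F = γ·h_c·A = 9.81 × 3.13607 × 8.04248 = 247.426 kN.
I_c = πr⁴/4 = π × 1.6⁴/4 = 5.14719 m⁴.
Centre of pressure: y_p = y_c + I_c/(y_c·A) = 6.68 + 5.14719/(6.68 × 8.04248) = 6.68 + 0.0958084 = 6.77581 m along the plane.
The resultant acts 1.6 + 0.0958084 = 1.69581 m (along the plate) below the hinge at the top edge, so the moment about the hinge is M = F × 1.69581 = 247.426 × 1.69581 = 419.587 kN·m.
A normal force at the bottom, 3.2 m from the hinge, must supply this moment: P = 419.587/3.2 = 131.121 kN.

P ≈ 131.1 kN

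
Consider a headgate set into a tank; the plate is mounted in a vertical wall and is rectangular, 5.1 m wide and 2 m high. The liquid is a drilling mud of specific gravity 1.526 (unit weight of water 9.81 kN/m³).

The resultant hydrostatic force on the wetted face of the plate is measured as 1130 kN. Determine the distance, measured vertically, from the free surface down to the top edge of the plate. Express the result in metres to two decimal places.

γ = 1.526 × 9.81 = 14.97006 kN/m³.
A = 5.1 × 2 = 10.2 m².
From F = γ·h_c·A, the centroid depth is h_c = 1130/(14.97006 × 10.2) = 7.40039 m.
The centroid lies 2/2 = 1 m below the top edge, so the top edge sits at h_top = 7.40039 − 1 = 6.40039 m below the surface.

d_top ≈ 6.40 m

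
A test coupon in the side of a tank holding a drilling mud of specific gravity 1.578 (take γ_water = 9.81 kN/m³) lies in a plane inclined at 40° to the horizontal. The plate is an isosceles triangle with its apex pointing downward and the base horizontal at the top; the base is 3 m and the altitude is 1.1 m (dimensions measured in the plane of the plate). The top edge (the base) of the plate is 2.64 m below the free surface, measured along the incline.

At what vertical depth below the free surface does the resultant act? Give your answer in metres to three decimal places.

h_p = 1.947 m

γ = 1.578 × 9.81 = 15.48018 kN/m³.
Let θ = 40° be the plate's angle to the horizontal; measure y along the incline from where the plane meets the free surface. Vertical depth h = y·sinθ with sinθ = 0.642788.
With the apex down, the centroid sits h/3 = 1.1/3 = 0.366667 m below the base (the top edge), so y_c = 2.64 + 0.366667 = 3.00667 m and h_c = 3.00667 × 0.642788 = 1.93265 m.
A = ½ × 3 × 1.1 = 1.65 m².
Resultant F = γ·h_c·A = 15.48018 × 1.93265 × 1.65 = 49.3643 kN.
I_c = b·h³/36 = 3 × 1.1³/36 = 0.110917 m⁴.
Centre of pressure: y_p = y_c + I_c/(y_c·A) = 3.00667 + 0.110917/(3.00667 × 1.65) = 3.00667 + 0.0223578 = 3.02903 m along the plane.
Vertically, h_p = y_p·sinθ = 3.02903 × 0.642788 = 1.94702 m.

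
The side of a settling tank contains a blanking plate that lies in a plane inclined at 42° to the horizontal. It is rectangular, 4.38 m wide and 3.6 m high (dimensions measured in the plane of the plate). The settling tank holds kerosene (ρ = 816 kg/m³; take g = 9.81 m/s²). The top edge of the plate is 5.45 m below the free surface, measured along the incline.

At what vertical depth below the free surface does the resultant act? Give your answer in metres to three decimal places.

γ = ρg = 816 × 9.81 / 1000 = 8.00496 kN/m³.
Let θ = 42° be the plate's angle to the horizontal; measure y along the incline from where the plane meets the free surface. Vertical depth h = y·sinθ with sinθ = 0.669131.
The centroid lies 3.6/2 = 1.8 m below the top edge, so y_c = 5.45 + 1.8 = 7.25 m and h_c = 7.25 × 0.669131 = 4.8512 m.
A = 4.38 × 3.6 = 15.768 m².
Resultant F = γ·h_c·A = 8.00496 × 4.8512 × 15.768 = 612.329 kN.
I_c = b·h³/12 = 4.38 × 3.6³/12 = 17.0294 m⁴.
Centre of pressure: y_p = y_c + I_c/(y_c·A) = 7.25 + 17.0294/(7.25 × 15.768) = 7.25 + 0.148965 = 7.39896 m along the plane.
Vertically, h_p = y_p·sinθ = 7.39896 × 0.669131 = 4.95087 m.

h_p = 4.951 m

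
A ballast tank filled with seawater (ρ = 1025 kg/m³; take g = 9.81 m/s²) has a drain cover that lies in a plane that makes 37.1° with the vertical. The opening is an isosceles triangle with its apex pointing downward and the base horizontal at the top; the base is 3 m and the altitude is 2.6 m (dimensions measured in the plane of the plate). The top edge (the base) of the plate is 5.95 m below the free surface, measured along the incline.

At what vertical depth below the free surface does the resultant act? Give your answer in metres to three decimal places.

h_p = 5.481 m

γ = ρg = 1025 × 9.81 / 1000 = 10.05525 kN/m³.
The plate makes 37.1° with the vertical, i.e. θ = 90° − 37.1° = 52.9° to the horizontal. Measuring y along the incline from the free-surface line, vertical depth h = y·sinθ with sinθ = 0.797584.
With the apex down, the centroid sits h/3 = 2.6/3 = 0.866667 m below the base (the top edge), so y_c = 5.95 + 0.866667 = 6.81667 m and h_c = 6.81667 × 0.797584 = 5.43687 m.
A = ½ × 3 × 2.6 = 3.9 m².
Resultant F = γ·h_c·A = 10.05525 × 5.43687 × 3.9 = 213.209 kN.
I_c = b·h³/36 = 3 × 2.6³/36 = 1.46467 m⁴.
Centre of pressure: y_p = y_c + I_c/(y_c·A) = 6.81667 + 1.46467/(6.81667 × 3.9) = 6.81667 + 0.0550938 = 6.87176 m along the plane.
Vertically, h_p = y_p·sinθ = 6.87176 × 0.797584 = 5.48081 m.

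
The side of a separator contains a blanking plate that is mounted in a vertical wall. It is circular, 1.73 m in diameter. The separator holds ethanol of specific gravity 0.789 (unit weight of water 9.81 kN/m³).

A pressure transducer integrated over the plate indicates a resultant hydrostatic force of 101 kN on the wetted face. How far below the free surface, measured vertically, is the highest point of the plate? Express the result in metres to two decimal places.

γ = 0.789 × 9.81 = 7.74009 kN/m³.
A = π(0.865)² = 2.35062 m².
From F = γ·h_c·A, the centroid depth is h_c = 101/(7.74009 × 2.35062) = 5.55128 m.
The centroid is at the centre, 0.865 m below the top of the plate, so the highest point sits at h_top = 5.55128 − 0.865 = 4.68628 m below the surface.

d_top ≈ 4.69 m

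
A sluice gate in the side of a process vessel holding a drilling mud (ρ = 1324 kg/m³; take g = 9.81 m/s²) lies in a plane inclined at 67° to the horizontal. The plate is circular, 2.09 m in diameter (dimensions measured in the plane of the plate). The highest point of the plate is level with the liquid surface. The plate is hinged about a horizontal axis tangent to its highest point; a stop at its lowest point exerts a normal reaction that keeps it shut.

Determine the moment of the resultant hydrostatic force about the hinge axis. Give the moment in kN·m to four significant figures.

M ≈ 55.99 kN·m

γ = ρg = 1324 × 9.81 / 1000 = 12.98844 kN/m³.
Let θ = 67° be the plate's angle to the horizontal; measure y along the incline from where the plane meets the free surface. Vertical depth h = y·sinθ with sinθ = 0.920505.
The centroid is at the centre, 1.045 m below the top of the plate, so y_c = 1.045 m and h_c = 1.045 × 0.920505 = 0.961928 m.
A = π(1.045)² = 3.4307 m².
Resultant F = γ·h_c·A = 12.98844 × 0.961928 × 3.4307 = 42.863 kN.
I_c = πr⁴/4 = π × 1.045⁴/4 = 0.936602 m⁴.
Centre of pressure: y_p = y_c + I_c/(y_c·A) = 1.045 + 0.936602/(1.045 × 3.4307) = 1.045 + 0.26125 = 1.30625 m along the plane.
The resultant acts 1.045 + 0.26125 = 1.30625 m (along the plate) below the hinge at the top edge, so the moment about the hinge is M = F × 1.30625 = 42.863 × 1.30625 = 55.9898 kN·m.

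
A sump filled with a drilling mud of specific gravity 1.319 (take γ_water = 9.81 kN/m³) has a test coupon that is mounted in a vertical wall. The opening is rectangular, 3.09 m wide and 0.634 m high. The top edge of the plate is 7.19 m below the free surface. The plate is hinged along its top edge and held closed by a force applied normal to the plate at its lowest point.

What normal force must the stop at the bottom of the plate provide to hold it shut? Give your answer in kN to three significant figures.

P ≈ 96.5 kN

γ = 1.319 × 9.81 = 12.93939 kN/m³.
The centroid lies 0.634/2 = 0.317 m below the top edge, so the centroid depth is h_c = 7.19 + 0.317 = 7.507 m.
A = 3.09 × 0.634 = 1.95906 m².
Resultant F = γ·h_c·A = 12.93939 × 7.507 × 1.95906 = 190.295 kN.
I_c = b·h³/12 = 3.09 × 0.634³/12 = 0.0656213 m⁴.
Centre of pressure: y_p = y_c + I_c/(y_c·A) = 7.507 + 0.0656213/(7.507 × 1.95906) = 7.507 + 0.00446201 = 7.51146 m along the plane.
The resultant acts 0.317 + 0.00446201 = 0.321462 m (along the plate) below the hinge at the top edge, so the moment about the hinge is M = F × 0.321462 = 190.295 × 0.321462 = 61.1726 kN·m.
A normal force at the bottom, 0.634 m from the hinge, must supply this moment: P = 61.1726/0.634 = 96.4868 kN.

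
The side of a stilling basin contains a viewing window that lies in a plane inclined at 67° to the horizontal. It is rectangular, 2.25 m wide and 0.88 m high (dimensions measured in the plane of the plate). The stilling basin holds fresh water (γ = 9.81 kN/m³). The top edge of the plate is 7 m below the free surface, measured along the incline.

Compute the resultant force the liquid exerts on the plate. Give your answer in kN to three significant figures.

F ≈ 133 kN

γ = 9.81 kN/m³.
Let θ = 67° be the plate's angle to the horizontal; measure y along the incline from where the plane meets the free surface. Vertical depth h = y·sinθ with sinθ = 0.920505.
The centroid lies 0.88/2 = 0.44 m below the top edge, so y_c = 7 + 0.44 = 7.44 m and h_c = 7.44 × 0.920505 = 6.84856 m.
A = 2.25 × 0.88 = 1.98 m².
Resultant F = γ·h_c·A = 9.81 × 6.84856 × 1.98 = 133.025 kN.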